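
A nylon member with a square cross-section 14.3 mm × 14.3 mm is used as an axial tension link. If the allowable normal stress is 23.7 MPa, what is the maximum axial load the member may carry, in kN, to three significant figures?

A = 204.5 mm².
P_max = σ_allow · A = 23.7 · 204.5 = 4846 N = 4.846 kN.

4.85 kN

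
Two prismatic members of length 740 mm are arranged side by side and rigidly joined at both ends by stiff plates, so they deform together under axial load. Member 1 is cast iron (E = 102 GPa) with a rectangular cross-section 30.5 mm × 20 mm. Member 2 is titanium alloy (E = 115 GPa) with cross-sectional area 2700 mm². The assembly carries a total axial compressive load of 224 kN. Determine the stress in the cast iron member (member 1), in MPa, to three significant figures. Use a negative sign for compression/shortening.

A_1 = 610 mm².
Equal strain + equilibrium ⇒ each member carries load in proportion to AE: A₁E₁ = 62220000 N, A₂E₂ = 310500000 N, ΣAE = 372700000 N.
σ₁ = P·E₁/ΣAE = -224000·102000/372700000 = -61.3 MPa.

-61.3 MPa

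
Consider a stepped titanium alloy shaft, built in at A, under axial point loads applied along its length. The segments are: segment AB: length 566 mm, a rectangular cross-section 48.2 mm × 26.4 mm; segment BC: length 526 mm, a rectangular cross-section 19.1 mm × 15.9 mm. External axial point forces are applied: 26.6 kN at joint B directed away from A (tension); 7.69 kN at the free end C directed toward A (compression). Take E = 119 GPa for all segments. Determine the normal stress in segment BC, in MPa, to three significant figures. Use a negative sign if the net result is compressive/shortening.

Internal axial forces (sectioning from the free end, tension +): N_BC = -7.69 kN, N_AB = 18.91 kN.
A_BC = 303.7 mm².
σ_BC = N_BC/A_BC = -7690/303.7 = -25.32 MPa.

-25.3 MPa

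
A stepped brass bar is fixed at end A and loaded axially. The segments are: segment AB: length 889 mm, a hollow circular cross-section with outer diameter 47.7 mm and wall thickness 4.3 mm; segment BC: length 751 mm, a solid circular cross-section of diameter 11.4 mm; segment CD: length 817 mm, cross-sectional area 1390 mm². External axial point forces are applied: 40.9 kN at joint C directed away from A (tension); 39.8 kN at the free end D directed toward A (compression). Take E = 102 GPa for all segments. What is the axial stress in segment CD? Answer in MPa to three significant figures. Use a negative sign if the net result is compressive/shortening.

Internal axial forces (sectioning from the free end, tension +): N_CD = -39.8 kN, N_BC = 1.1 kN, N_AB = 1.1 kN.
σ_CD = N_CD/A_CD = -39800/1390 = -28.63 MPa.

-28.6 MPa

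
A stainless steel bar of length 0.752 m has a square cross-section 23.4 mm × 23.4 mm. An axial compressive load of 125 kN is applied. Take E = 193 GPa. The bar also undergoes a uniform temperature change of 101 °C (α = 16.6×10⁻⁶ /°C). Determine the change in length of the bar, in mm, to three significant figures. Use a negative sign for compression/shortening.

0.371 mm

A = 547.6 mm².
δ_mech = NL/(AE) = -125000·752/(547.6·193000) = -0.8895 mm.
δ_thermal = αLΔT = 16.6e-6·752·101 = 1.261 mm.
δ = δ_mech + δ_thermal = 0.3713 mm.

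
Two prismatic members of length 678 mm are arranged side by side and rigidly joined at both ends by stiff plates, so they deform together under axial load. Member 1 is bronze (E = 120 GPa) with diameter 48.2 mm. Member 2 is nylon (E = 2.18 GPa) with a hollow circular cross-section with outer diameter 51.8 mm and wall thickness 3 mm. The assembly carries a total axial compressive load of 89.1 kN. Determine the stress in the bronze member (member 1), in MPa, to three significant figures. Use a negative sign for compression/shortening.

-48.6 MPa

A_1 = 1825 mm².
A_2 = 459.9 mm².
Equal strain + equilibrium ⇒ each member carries load in proportion to AE: A₁E₁ = 219000000 N, A₂E₂ = 1003000 N, ΣAE = 220000000 N.
σ₁ = P·E₁/ΣAE = -89100·120000/220000000 = -48.61 MPa.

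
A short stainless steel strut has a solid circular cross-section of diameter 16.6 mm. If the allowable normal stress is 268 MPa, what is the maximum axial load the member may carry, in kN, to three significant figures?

A = 216.4 mm².
P_max = σ_allow · A = 268 · 216.4 = 58000 N = 58 kN.

58.0 kN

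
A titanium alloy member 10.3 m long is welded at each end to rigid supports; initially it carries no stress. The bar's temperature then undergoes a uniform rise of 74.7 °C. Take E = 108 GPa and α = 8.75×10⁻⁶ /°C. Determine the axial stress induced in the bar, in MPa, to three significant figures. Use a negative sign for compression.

-70.6 MPa

Free thermal expansion αLΔT = 8.75e-6 · 10300 · 74.7 = 6.732 mm.
The walls impose strain ε = −(6.732)/10300 = -6.5363e-04; σ = Eε = 108000 · -6.5363e-04 = -70.59 MPa.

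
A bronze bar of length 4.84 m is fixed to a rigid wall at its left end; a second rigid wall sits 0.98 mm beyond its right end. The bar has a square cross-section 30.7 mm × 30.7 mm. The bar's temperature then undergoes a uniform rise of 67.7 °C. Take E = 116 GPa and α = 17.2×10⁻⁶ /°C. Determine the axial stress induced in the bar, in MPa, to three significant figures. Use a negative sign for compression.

-112 MPa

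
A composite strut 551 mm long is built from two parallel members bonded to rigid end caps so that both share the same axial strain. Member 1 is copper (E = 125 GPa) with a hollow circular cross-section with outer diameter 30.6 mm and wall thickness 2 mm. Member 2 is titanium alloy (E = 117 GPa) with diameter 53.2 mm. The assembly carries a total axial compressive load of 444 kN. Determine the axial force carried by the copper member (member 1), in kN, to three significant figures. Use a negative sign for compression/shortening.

A_1 = 179.7 mm².
A_2 = 2223 mm².
Equal strain + equilibrium ⇒ each member carries load in proportion to AE: A₁E₁ = 22460000 N, A₂E₂ = 260100000 N, ΣAE = 282500000 N.
F₁ = P·A₁E₁/ΣAE = -444000·22460000/282500000 = -35300 N.

-35.3 kN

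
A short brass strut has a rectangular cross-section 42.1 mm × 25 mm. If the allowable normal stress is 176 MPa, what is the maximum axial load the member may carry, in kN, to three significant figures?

185 kN

A = 1052 mm².
P_max = σ_allow · A = 176 · 1052 = 185200 N = 185.2 kN.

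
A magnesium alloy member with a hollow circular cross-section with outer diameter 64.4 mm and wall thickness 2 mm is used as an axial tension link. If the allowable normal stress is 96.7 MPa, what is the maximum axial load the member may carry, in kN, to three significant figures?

A = 392.1 mm².
P_max = σ_allow · A = 96.7 · 392.1 = 37910 N = 37.91 kN.

37.9 kN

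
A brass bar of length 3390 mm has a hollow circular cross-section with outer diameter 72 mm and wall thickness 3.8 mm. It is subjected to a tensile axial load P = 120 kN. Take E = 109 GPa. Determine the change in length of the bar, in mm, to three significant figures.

4.58 mm

A = 814.2 mm².
δ_mech = NL/(AE) = 120000·3390/(814.2·109000) = 4.584 mm.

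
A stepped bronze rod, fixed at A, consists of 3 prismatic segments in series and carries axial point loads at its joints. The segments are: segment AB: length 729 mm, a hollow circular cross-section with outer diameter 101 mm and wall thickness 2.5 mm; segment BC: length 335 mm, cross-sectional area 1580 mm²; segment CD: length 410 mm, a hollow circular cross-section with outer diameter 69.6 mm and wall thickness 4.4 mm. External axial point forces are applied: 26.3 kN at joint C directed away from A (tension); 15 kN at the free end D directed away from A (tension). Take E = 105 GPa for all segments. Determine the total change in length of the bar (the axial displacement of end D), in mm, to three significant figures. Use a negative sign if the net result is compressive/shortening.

Internal axial forces (sectioning from the free end, tension +): N_CD = 15 kN, N_BC = 41.3 kN, N_AB = 41.3 kN.
A_AB = 773.6 mm².
A_CD = 901.3 mm².
δ_AB = 41300·729/(773.6·105000) = 0.3706 mm
δ_BC = 41300·335/(1580·105000) = 0.0834 mm
δ_CD = 15000·410/(901.3·105000) = 0.06499 mm
δ = Σδ_i = 0.519 mm.

0.519 mm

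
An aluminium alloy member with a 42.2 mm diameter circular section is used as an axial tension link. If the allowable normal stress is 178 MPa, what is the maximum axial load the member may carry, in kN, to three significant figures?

A = 1399 mm².
P_max = σ_allow · A = 178 · 1399 = 249000 N = 249 kN.

249 kN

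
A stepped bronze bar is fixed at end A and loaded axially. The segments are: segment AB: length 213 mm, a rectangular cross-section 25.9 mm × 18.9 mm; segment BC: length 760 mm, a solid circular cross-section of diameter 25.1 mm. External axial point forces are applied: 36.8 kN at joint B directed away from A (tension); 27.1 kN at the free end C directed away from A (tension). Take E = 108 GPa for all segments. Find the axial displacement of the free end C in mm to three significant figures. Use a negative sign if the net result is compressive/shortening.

0.643 mm

Internal axial forces (sectioning from the free end, tension +): N_BC = 27.1 kN, N_AB = 63.9 kN.
A_AB = 489.5 mm².
A_BC = 494.8 mm².
δ_AB = 63900·213/(489.5·108000) = 0.2575 mm
δ_BC = 27100·760/(494.8·108000) = 0.3854 mm
δ = Σδ_i = 0.6429 mm.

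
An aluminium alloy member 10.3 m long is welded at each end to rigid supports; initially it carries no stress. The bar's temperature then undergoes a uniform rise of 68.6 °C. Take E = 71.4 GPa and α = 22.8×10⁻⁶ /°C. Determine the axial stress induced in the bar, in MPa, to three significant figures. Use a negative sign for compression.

-112 MPa

Free thermal expansion αLΔT = 22.8e-6 · 10300 · 68.6 = 16.11 mm.
The walls impose strain ε = −(16.11)/10300 = -1.5641e-03; σ = Eε = 71400 · -1.5641e-03 = -111.7 MPa.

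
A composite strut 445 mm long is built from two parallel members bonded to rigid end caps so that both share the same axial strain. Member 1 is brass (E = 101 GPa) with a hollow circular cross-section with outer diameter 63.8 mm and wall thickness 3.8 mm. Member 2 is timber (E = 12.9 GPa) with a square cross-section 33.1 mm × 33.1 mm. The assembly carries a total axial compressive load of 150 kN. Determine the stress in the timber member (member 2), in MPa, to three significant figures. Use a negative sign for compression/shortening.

-22.4 MPa

A_1 = 716.3 mm².
A_2 = 1096 mm².
Equal strain + equilibrium ⇒ each member carries load in proportion to AE: A₁E₁ = 72340000 N, A₂E₂ = 14130000 N, ΣAE = 86480000 N.
σ₂ = P·E₂/ΣAE = -150000·12900/86480000 = -22.38 MPa.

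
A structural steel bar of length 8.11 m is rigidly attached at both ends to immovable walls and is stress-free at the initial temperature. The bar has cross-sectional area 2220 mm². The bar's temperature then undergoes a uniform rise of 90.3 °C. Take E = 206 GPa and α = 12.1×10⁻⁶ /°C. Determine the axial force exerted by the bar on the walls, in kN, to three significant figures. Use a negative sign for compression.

-500 kN

Free thermal expansion αLΔT = 12.1e-6 · 8110 · 90.3 = 8.861 mm.
The walls impose strain ε = −(8.861)/8110 = -1.0926e-03; σ = Eε = 206000 · -1.0926e-03 = -225.1 MPa.
Wall reaction R = σ·A = -225.1·2220 = -499700 N = -499.7 kN.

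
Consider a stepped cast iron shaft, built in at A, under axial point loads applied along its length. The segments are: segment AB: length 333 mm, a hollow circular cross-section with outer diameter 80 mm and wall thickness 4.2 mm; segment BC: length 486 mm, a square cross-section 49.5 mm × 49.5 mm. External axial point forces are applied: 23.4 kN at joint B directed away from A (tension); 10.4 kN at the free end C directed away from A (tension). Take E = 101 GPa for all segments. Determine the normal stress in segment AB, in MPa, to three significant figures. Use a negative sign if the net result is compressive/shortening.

Internal axial forces (sectioning from the free end, tension +): N_BC = 10.4 kN, N_AB = 33.8 kN.
A_AB = 1000 mm².
σ_AB = N_AB/A_AB = 33800/1000 = 33.79 MPa.

33.8 MPa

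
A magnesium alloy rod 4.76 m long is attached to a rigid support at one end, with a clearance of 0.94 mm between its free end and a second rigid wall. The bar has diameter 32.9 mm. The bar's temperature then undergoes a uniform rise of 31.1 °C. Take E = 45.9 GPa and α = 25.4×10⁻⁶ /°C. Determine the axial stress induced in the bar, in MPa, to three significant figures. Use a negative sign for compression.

Free thermal expansion αLΔT = 25.4e-6 · 4760 · 31.1 = 3.76 mm.
The walls engage after the gap closes; constrained expansion = 3.76 − 0.94 = 2.82 mm.
The walls impose strain ε = −(2.82)/4760 = -5.9246e-04; σ = Eε = 45900 · -5.9246e-04 = -27.19 MPa.

-27.2 MPa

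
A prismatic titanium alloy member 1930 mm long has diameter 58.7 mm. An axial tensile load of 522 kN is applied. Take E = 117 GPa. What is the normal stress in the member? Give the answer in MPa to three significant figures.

A = 2706 mm².
σ = N/A = 522000/2706 = 192.9 MPa.

193 MPa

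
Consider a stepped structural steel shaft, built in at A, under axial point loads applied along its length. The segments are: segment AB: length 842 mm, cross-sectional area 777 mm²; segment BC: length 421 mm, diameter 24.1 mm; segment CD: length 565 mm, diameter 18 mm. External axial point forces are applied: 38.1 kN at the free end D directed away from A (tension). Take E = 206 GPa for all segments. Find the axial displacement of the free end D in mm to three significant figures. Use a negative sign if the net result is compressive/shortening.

Internal axial forces (sectioning from the free end, tension +): N_CD = 38.1 kN, N_BC = 38.1 kN, N_AB = 38.1 kN.
A_BC = 456.2 mm².
A_CD = 254.5 mm².
δ_AB = 38100·842/(777·206000) = 0.2004 mm
δ_BC = 38100·421/(456.2·206000) = 0.1707 mm
δ_CD = 38100·565/(254.5·206000) = 0.4106 mm
δ = Σδ_i = 0.7818 mm.

0.782 mm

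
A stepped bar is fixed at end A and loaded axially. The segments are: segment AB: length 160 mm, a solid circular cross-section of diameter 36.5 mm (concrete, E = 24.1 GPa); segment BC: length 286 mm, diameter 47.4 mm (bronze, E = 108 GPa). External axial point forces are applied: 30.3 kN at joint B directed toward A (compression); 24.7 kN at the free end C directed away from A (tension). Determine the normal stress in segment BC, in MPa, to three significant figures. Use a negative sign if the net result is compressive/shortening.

Internal axial forces (sectioning from the free end, tension +): N_BC = 24.7 kN, N_AB = -5.6 kN.
A_BC = 1765 mm².
σ_BC = N_BC/A_BC = 24700/1765 = 14 MPa.

14.0 MPa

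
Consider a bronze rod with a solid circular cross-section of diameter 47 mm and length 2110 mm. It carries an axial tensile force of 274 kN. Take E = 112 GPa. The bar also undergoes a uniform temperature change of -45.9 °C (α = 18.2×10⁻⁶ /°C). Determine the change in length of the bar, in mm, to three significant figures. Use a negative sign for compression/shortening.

1.21 mm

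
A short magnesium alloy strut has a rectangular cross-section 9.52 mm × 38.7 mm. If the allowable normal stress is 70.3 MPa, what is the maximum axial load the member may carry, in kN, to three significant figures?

A = 368.4 mm².
P_max = σ_allow · A = 70.3 · 368.4 = 25900 N = 25.9 kN.

25.9 kN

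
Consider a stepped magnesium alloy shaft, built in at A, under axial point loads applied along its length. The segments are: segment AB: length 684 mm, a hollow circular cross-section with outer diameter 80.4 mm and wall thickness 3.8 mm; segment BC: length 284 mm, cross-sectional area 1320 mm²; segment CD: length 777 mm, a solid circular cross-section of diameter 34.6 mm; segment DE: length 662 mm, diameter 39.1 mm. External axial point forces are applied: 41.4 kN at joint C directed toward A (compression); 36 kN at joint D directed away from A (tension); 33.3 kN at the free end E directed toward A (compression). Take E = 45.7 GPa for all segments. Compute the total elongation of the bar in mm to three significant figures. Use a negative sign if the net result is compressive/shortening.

Internal axial forces (sectioning from the free end, tension +): N_DE = -33.3 kN, N_CD = 2.7 kN, N_BC = -38.7 kN, N_AB = -38.7 kN.
A_AB = 914.5 mm².
A_CD = 940.2 mm².
A_DE = 1201 mm².
δ_AB = -38700·684/(914.5·45700) = -0.6334 mm
δ_BC = -38700·284/(1320·45700) = -0.1822 mm
δ_CD = 2700·777/(940.2·45700) = 0.04882 mm
δ_DE = -33300·662/(1201·45700) = -0.4017 mm
δ = Σδ_i = -1.169 mm.

-1.17 mm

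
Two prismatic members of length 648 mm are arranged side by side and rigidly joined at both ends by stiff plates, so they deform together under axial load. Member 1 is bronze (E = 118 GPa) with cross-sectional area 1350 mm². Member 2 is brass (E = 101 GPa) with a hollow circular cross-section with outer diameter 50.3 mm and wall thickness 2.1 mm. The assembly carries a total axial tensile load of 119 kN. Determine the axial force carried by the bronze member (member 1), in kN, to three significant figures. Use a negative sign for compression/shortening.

99.0 kN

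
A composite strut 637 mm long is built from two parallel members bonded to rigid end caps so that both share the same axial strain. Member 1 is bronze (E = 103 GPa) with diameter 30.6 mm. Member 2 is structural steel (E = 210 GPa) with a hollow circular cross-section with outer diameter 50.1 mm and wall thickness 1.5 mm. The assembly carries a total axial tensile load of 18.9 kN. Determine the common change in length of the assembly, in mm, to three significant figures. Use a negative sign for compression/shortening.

0.0972 mm

A_1 = 735.4 mm².
A_2 = 229 mm².
Equal strain + equilibrium ⇒ each member carries load in proportion to AE: A₁E₁ = 75750000 N, A₂E₂ = 48090000 N, ΣAE = 123800000 N.
δ = PL/ΣAE = 18900·637/123800000 = 0.09721 mm.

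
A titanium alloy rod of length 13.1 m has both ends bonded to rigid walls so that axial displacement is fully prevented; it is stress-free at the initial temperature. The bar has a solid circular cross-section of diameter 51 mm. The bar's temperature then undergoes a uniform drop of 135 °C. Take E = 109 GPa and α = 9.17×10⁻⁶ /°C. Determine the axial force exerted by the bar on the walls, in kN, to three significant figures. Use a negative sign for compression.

276 kN

Free thermal expansion αLΔT = 9.17e-6 · 13100 · -135 = -16.22 mm.
The walls impose strain ε = −(-16.22)/13100 = 1.2380e-03; σ = Eε = 109000 · 1.2380e-03 = 134.9 MPa.
Wall reaction R = σ·A = 134.9·2043 = 275700 N = 275.7 kN.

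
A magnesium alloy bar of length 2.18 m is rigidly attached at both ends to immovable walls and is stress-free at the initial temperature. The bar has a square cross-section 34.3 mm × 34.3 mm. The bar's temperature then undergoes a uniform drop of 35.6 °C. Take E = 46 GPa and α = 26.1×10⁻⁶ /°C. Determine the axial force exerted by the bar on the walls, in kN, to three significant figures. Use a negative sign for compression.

Free thermal expansion αLΔT = 26.1e-6 · 2180 · -35.6 = -2.026 mm.
The walls impose strain ε = −(-2.026)/2180 = 9.2916e-04; σ = Eε = 46000 · 9.2916e-04 = 42.74 MPa.
Wall reaction R = σ·A = 42.74·1176 = 50280 N = 50.28 kN.

50.3 kN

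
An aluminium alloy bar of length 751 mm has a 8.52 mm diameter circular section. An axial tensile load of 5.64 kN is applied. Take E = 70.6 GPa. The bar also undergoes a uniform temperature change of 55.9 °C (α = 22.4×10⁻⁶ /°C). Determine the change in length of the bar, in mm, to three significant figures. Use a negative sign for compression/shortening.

1.99 mm

A = 57.01 mm².
δ_mech = NL/(AE) = 5640·751/(57.01·70600) = 1.052 mm.
δ_thermal = αLΔT = 22.4e-6·751·55.9 = 0.9404 mm.
δ = δ_mech + δ_thermal = 1.993 mm.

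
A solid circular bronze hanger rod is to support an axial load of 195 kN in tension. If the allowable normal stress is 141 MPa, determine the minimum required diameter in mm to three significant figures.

Required area A ≥ P/σ_allow = 195000/141 = 1383 mm².
For a solid circular section, d ≥ √(4A/π) = 41.96 mm.

42.0 mm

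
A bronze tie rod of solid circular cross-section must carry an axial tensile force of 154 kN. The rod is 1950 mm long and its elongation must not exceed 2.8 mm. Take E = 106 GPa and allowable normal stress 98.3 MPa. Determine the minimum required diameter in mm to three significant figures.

Required area A ≥ P/σ_allow = 154000/98.3 = 1567 mm².
For a solid circular section, d ≥ √(4A/π) = 44.66 mm.
Elongation limit: A ≥ PL/(Eδ_allow) = 154000·1950/(106000·2.8) = 1012 mm² ⇒ d ≥ 35.89 mm.
The stress limit governs.

44.7 mm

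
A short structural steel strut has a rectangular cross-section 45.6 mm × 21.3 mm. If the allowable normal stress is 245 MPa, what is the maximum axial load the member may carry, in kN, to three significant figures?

238 kN

A = 971.3 mm².
P_max = σ_allow · A = 245 · 971.3 = 238000 N = 238 kN.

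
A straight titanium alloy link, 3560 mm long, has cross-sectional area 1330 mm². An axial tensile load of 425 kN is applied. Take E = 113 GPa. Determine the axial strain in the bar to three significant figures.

0.00283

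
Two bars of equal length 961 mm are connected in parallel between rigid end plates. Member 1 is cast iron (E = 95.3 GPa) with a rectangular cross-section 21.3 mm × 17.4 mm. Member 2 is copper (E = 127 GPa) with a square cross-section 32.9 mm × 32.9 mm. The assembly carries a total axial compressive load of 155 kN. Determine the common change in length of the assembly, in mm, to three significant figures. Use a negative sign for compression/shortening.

A_1 = 370.6 mm².
A_2 = 1082 mm².
Equal strain + equilibrium ⇒ each member carries load in proportion to AE: A₁E₁ = 35320000 N, A₂E₂ = 137500000 N, ΣAE = 172800000 N.
δ = PL/ΣAE = -155000·961/172800000 = -0.8621 mm.

-0.862 mm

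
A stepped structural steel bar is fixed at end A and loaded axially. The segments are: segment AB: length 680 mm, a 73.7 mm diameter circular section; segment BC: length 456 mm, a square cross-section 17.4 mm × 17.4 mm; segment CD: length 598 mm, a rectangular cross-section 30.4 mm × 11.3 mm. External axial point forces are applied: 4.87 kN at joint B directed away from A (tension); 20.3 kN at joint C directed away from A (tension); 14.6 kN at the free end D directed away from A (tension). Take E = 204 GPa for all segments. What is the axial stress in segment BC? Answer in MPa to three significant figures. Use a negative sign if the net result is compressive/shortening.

115 MPa

Internal axial forces (sectioning from the free end, tension +): N_CD = 14.6 kN, N_BC = 34.9 kN, N_AB = 39.77 kN.
A_BC = 302.8 mm².
σ_BC = N_BC/A_BC = 34900/302.8 = 115.3 MPa.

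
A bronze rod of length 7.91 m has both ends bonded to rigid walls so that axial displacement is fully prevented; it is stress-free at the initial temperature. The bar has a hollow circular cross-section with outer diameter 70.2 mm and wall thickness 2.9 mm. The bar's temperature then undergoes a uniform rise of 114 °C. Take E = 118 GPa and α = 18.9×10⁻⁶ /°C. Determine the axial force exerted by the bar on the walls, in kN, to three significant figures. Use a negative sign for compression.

Free thermal expansion αLΔT = 18.9e-6 · 7910 · 114 = 17.04 mm.
The walls impose strain ε = −(17.04)/7910 = -2.1546e-03; σ = Eε = 118000 · -2.1546e-03 = -254.2 MPa.
Wall reaction R = σ·A = -254.2·613.1 = -155900 N = -155.9 kN.

-156 kN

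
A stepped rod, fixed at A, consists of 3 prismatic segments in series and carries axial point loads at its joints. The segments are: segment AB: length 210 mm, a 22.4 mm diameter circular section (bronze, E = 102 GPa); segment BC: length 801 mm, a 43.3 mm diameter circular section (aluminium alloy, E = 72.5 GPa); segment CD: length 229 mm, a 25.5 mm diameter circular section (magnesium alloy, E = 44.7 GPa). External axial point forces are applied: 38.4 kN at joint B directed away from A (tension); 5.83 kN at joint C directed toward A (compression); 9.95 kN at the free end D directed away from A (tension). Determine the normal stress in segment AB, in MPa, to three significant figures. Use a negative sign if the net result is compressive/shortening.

Internal axial forces (sectioning from the free end, tension +): N_CD = 9.95 kN, N_BC = 4.12 kN, N_AB = 42.52 kN.
A_AB = 394.1 mm².
σ_AB = N_AB/A_AB = 42520/394.1 = 107.9 MPa.

108 MPa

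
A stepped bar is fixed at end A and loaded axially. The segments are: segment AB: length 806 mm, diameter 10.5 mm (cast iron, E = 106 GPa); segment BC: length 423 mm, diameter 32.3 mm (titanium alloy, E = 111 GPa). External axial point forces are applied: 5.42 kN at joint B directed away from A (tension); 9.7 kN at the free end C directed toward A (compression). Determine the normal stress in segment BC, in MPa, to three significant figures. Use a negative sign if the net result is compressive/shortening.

Internal axial forces (sectioning from the free end, tension +): N_BC = -9.7 kN, N_AB = -4.28 kN.
A_BC = 819.4 mm².
σ_BC = N_BC/A_BC = -9700/819.4 = -11.84 MPa.

-11.8 MPa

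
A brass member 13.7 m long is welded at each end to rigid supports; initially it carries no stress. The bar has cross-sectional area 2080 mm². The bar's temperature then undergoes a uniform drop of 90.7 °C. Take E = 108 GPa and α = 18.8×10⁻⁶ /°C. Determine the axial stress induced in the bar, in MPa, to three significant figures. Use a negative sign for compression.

Free thermal expansion αLΔT = 18.8e-6 · 13700 · -90.7 = -23.36 mm.
The walls impose strain ε = −(-23.36)/13700 = 1.7052e-03; σ = Eε = 108000 · 1.7052e-03 = 184.2 MPa.

184 MPa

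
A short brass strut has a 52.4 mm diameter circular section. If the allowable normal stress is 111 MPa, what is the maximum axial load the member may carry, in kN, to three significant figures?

239 kN

A = 2157 mm².
P_max = σ_allow · A = 111 · 2157 = 239400 N = 239.4 kN.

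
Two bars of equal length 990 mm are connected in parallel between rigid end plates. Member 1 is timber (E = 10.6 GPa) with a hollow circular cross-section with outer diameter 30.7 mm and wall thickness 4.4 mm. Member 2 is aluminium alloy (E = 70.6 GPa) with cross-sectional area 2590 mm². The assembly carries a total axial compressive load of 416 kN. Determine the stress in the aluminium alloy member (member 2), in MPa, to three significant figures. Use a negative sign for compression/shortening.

A_1 = 363.5 mm².
Equal strain + equilibrium ⇒ each member carries load in proportion to AE: A₁E₁ = 3854000 N, A₂E₂ = 182900000 N, ΣAE = 186700000 N.
σ₂ = P·E₂/ΣAE = -416000·70600/186700000 = -157.3 MPa.

-157 MPa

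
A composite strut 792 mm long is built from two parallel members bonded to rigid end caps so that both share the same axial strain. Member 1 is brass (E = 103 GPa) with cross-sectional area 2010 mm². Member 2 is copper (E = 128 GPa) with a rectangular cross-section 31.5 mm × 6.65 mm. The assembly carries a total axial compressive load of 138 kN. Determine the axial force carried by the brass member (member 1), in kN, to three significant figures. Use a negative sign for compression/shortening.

-122 kN

A_2 = 209.5 mm².
Equal strain + equilibrium ⇒ each member carries load in proportion to AE: A₁E₁ = 207000000 N, A₂E₂ = 26810000 N, ΣAE = 233800000 N.
F₁ = P·A₁E₁/ΣAE = -138000·207000000/233800000 = -122200 N.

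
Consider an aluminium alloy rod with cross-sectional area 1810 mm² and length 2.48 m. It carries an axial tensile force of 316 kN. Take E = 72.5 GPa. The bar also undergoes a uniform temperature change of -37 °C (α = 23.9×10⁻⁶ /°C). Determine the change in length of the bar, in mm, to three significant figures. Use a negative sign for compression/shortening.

δ_mech = NL/(AE) = 316000·2480/(1810·72500) = 5.972 mm.
δ_thermal = αLΔT = 23.9e-6·2480·-37 = -2.193 mm.
δ = δ_mech + δ_thermal = 3.779 mm.

3.78 mm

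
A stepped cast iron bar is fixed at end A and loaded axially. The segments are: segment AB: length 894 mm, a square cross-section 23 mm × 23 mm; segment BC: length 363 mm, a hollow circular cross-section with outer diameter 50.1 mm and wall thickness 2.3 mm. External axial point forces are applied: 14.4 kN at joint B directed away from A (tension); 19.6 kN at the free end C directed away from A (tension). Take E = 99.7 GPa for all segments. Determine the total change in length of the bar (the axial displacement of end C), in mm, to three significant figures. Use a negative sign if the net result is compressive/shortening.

Internal axial forces (sectioning from the free end, tension +): N_BC = 19.6 kN, N_AB = 34 kN.
A_AB = 529 mm².
A_BC = 345.4 mm².
δ_AB = 34000·894/(529·99700) = 0.5763 mm
δ_BC = 19600·363/(345.4·99700) = 0.2066 mm
δ = Σδ_i = 0.7829 mm.

0.783 mm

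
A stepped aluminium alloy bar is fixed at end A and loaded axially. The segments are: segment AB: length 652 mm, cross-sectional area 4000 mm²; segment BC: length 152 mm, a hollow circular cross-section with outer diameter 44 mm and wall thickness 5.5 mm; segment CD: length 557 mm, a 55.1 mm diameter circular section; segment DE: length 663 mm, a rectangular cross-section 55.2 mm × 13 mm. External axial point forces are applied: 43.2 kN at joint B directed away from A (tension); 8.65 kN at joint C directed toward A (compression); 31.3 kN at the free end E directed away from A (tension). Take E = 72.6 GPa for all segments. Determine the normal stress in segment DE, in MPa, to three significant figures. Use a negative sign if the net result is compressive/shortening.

43.6 MPa

Internal axial forces (sectioning from the free end, tension +): N_DE = 31.3 kN, N_CD = 31.3 kN, N_BC = 22.65 kN, N_AB = 65.85 kN.
A_DE = 717.6 mm².
σ_DE = N_DE/A_DE = 31300/717.6 = 43.62 MPa.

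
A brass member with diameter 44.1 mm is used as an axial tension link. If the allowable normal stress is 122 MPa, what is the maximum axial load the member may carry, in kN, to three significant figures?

186 kN

A = 1527 mm².
P_max = σ_allow · A = 122 · 1527 = 186300 N = 186.3 kN.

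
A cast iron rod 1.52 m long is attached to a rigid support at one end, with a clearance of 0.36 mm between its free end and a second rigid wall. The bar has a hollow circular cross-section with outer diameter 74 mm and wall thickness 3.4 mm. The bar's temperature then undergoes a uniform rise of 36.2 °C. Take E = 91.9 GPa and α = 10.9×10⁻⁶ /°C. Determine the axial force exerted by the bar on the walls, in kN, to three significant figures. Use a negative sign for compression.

-10.9 kN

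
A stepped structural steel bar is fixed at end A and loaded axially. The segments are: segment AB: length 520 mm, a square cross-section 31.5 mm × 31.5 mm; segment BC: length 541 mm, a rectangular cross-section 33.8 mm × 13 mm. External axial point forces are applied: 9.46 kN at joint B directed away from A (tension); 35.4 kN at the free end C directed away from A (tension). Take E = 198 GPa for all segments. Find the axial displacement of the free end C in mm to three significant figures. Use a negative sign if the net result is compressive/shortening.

0.339 mm

Internal axial forces (sectioning from the free end, tension +): N_BC = 35.4 kN, N_AB = 44.86 kN.
A_AB = 992.2 mm².
A_BC = 439.4 mm².
δ_AB = 44860·520/(992.2·198000) = 0.1187 mm
δ_BC = 35400·541/(439.4·198000) = 0.2201 mm
δ = Σδ_i = 0.3389 mm.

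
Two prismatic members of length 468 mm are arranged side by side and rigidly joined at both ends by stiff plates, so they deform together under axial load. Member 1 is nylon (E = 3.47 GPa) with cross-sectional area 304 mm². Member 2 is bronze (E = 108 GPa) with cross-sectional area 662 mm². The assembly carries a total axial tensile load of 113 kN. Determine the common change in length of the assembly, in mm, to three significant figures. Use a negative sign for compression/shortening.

Equal strain + equilibrium ⇒ each member carries load in proportion to AE: A₁E₁ = 1055000 N, A₂E₂ = 71500000 N, ΣAE = 72550000 N.
δ = PL/ΣAE = 113000·468/72550000 = 0.7289 mm.

0.729 mm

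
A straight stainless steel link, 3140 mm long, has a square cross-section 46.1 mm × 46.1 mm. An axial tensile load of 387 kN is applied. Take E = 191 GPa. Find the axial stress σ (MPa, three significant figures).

182 MPa

A = 2125 mm².
σ = N/A = 387000/2125 = 182.1 MPa.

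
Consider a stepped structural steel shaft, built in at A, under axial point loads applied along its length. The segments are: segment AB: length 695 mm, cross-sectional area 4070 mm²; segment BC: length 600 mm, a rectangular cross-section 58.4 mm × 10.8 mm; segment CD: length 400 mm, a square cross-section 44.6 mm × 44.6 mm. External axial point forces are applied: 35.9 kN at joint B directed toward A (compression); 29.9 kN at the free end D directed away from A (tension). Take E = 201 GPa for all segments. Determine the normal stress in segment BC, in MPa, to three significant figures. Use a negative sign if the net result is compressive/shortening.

47.4 MPa

Internal axial forces (sectioning from the free end, tension +): N_CD = 29.9 kN, N_BC = 29.9 kN, N_AB = -6 kN.
A_BC = 630.7 mm².
σ_BC = N_BC/A_BC = 29900/630.7 = 47.41 MPa.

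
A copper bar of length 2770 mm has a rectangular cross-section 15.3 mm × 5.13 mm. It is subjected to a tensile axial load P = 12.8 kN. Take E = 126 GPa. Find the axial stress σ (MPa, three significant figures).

A = 78.49 mm².
σ = N/A = 12800/78.49 = 163.1 MPa.

163 MPa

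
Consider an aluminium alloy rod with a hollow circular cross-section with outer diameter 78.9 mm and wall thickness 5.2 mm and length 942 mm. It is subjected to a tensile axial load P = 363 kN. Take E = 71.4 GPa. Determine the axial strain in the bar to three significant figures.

0.00422

A = 1204 mm².
σ = N/A = 301.5 MPa; ε = σ/E = 301.5/71400 = 4.223e-03.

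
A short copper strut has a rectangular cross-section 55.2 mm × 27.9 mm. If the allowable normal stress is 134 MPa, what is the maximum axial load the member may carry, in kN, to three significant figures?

206 kN

A = 1540 mm².
P_max = σ_allow · A = 134 · 1540 = 206400 N = 206.4 kN.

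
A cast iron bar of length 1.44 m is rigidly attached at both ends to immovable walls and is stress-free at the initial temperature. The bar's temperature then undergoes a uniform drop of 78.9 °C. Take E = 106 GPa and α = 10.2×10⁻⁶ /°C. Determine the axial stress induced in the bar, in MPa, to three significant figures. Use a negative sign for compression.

Free thermal expansion αLΔT = 10.2e-6 · 1440 · -78.9 = -1.159 mm.
The walls impose strain ε = −(-1.159)/1440 = 8.0478e-04; σ = Eε = 106000 · 8.0478e-04 = 85.31 MPa.

85.3 MPa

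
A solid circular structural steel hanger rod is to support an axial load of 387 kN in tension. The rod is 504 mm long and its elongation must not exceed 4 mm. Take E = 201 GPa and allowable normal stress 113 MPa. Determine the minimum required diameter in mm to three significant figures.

Required area A ≥ P/σ_allow = 387000/113 = 3425 mm².
For a solid circular section, d ≥ √(4A/π) = 66.03 mm.
Elongation limit: A ≥ PL/(Eδ_allow) = 387000·504/(201000·4) = 242.6 mm² ⇒ d ≥ 17.58 mm.
The stress limit governs.

66.0 mm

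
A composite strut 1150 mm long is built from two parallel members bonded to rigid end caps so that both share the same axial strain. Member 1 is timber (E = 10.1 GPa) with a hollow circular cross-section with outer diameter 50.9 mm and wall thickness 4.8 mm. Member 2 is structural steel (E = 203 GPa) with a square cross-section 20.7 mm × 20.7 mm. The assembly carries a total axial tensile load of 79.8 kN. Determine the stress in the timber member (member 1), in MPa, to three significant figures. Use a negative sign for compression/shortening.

8.57 MPa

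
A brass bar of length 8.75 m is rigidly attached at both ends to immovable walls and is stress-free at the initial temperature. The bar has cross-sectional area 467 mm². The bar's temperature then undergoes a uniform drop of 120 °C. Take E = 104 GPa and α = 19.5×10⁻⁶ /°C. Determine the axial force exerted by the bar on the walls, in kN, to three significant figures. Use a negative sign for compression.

114 kN

Free thermal expansion αLΔT = 19.5e-6 · 8750 · -120 = -20.48 mm.
The walls impose strain ε = −(-20.48)/8750 = 2.3400e-03; σ = Eε = 104000 · 2.3400e-03 = 243.4 MPa.
Wall reaction R = σ·A = 243.4·467 = 113600 N = 113.6 kN.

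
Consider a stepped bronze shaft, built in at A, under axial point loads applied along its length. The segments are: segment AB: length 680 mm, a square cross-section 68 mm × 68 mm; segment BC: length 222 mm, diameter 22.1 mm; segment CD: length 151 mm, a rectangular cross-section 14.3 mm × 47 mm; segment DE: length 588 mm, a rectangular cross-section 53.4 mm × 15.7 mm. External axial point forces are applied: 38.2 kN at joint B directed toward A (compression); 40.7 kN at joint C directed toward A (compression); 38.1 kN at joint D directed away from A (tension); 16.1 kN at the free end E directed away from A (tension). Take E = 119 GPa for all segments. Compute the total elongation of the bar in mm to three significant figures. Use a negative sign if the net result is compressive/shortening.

Internal axial forces (sectioning from the free end, tension +): N_DE = 16.1 kN, N_CD = 54.2 kN, N_BC = 13.5 kN, N_AB = -24.7 kN.
A_AB = 4624 mm².
A_BC = 383.6 mm².
A_CD = 672.1 mm².
A_DE = 838.4 mm².
δ_AB = -24700·680/(4624·119000) = -0.03052 mm
δ_BC = 13500·222/(383.6·119000) = 0.06565 mm
δ_CD = 54200·151/(672.1·119000) = 0.1023 mm
δ_DE = 16100·588/(838.4·119000) = 0.09489 mm
δ = Σδ_i = 0.2323 mm.

0.232 mm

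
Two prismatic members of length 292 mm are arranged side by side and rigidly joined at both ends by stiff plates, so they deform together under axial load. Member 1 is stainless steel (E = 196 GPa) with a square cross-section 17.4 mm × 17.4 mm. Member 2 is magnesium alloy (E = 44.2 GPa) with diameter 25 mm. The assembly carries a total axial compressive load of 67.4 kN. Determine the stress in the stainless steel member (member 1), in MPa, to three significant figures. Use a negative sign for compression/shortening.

-163 MPa

A_1 = 302.8 mm².
A_2 = 490.9 mm².
Equal strain + equilibrium ⇒ each member carries load in proportion to AE: A₁E₁ = 59340000 N, A₂E₂ = 21700000 N, ΣAE = 81040000 N.
σ₁ = P·E₁/ΣAE = -67400·196000/81040000 = -163 MPa.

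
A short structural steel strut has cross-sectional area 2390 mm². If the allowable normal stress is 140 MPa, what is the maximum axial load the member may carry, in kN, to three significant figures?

335 kN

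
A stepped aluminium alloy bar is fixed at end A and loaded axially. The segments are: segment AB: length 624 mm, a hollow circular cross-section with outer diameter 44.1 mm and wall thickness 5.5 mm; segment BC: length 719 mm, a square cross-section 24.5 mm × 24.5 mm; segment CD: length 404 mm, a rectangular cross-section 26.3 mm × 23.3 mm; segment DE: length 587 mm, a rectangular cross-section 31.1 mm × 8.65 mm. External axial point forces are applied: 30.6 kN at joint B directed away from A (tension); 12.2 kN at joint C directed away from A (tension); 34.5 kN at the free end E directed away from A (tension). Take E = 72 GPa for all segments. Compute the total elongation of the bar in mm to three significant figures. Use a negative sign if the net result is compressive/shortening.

3.14 mm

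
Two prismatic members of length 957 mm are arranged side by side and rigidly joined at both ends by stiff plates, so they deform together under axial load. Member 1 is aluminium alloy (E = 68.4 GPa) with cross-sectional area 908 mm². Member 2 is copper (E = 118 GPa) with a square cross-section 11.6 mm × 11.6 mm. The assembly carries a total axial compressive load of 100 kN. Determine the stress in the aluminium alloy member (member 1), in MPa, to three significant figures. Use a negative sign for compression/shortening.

-87.7 MPa

A_2 = 134.6 mm².
Equal strain + equilibrium ⇒ each member carries load in proportion to AE: A₁E₁ = 62110000 N, A₂E₂ = 15880000 N, ΣAE = 77990000 N.
σ₁ = P·E₁/ΣAE = -100000·68400/77990000 = -87.71 MPa.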